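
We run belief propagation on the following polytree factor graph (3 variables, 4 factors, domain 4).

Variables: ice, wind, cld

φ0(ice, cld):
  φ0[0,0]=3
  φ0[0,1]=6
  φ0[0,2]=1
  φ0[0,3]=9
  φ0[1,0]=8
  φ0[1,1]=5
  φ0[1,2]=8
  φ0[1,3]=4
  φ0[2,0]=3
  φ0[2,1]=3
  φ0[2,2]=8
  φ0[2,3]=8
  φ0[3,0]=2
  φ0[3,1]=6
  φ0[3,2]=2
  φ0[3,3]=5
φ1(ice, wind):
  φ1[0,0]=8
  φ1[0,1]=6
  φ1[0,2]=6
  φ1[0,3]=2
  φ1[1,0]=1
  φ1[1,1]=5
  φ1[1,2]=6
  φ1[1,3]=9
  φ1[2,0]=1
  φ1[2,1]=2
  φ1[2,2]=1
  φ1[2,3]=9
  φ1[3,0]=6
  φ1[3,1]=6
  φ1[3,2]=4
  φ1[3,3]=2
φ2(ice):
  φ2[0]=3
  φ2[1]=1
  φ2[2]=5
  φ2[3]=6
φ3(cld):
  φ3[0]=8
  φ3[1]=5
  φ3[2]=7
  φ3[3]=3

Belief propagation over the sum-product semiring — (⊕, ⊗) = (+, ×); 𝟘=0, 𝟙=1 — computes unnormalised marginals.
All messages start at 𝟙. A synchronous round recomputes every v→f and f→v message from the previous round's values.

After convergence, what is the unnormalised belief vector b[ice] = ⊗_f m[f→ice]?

b[ice] = [5808, 3297, 7735, 8100]

init: all messages = 𝟙 over 4 values
r1 m[φ0→ice] = [19, 25, 22, 15]
r1 m[φ0→cld] = [16, 20, 19, 26]
r1 m[φ1→ice] = [22, 21, 13, 18]
r1 m[φ1→wind] = [16, 19, 17, 22]
r1 m[φ2→ice] = [3, 1, 5, 6]
r1 m[φ3→cld] = [8, 5, 7, 3]
r1 m[ice→φ0] = [1, 1, 1, 1]
r1 m[ice→φ1] = [1, 1, 1, 1]
r1 m[ice→φ2] = [1, 1, 1, 1]
r1 m[wind→φ1] = [1, 1, 1, 1]
r1 m[cld→φ0] = [1, 1, 1, 1]
r1 m[cld→φ3] = [1, 1, 1, 1]
r2 m[φ0→ice] = [19, 25, 22, 15]
r2 m[φ0→cld] = [16, 20, 19, 26]
r2 m[φ1→ice] = [22, 21, 13, 18]
r2 m[φ1→wind] = [16, 19, 17, 22]
r2 m[φ2→ice] = [3, 1, 5, 6]
r2 m[φ3→cld] = [8, 5, 7, 3]
r2 m[ice→φ0] = [66, 21, 65, 108]
r2 m[ice→φ1] = [57, 25, 110, 90]
r2 m[ice→φ2] = [418, 525, 286, 270]
r2 m[wind→φ1] = [1, 1, 1, 1]
r2 m[cld→φ0] = [8, 5, 7, 3]
r2 m[cld→φ3] = [16, 20, 19, 26]
r3 m[φ0→ice] = [88, 157, 119, 75]
r3 m[φ0→cld] = [777, 1344, 970, 1738]
r3 m[φ1→ice] = [22, 21, 13, 18]
r3 m[φ1→wind] = [1131, 1227, 962, 1509]
r3 m[φ2→ice] = [3, 1, 5, 6]
r3 m[φ3→cld] = [8, 5, 7, 3]
r3 m[ice→φ0] = [66, 21, 65, 108]
r3 m[ice→φ1] = [57, 25, 110, 90]
r3 m[ice→φ2] = [418, 525, 286, 270]
r3 m[wind→φ1] = [1, 1, 1, 1]
r3 m[cld→φ0] = [8, 5, 7, 3]
r3 m[cld→φ3] = [16, 20, 19, 26]
r4 m[φ0→ice] = [88, 157, 119, 75]
r4 m[φ0→cld] = [777, 1344, 970, 1738]
r4 m[φ1→ice] = [22, 21, 13, 18]
r4 m[φ1→wind] = [1131, 1227, 962, 1509]
r4 m[φ2→ice] = [3, 1, 5, 6]
r4 m[φ3→cld] = [8, 5, 7, 3]
r4 m[ice→φ0] = [66, 21, 65, 108]
r4 m[ice→φ1] = [264, 157, 595, 450]
r4 m[ice→φ2] = [1936, 3297, 1547, 1350]
r4 m[wind→φ1] = [1, 1, 1, 1]
r4 m[cld→φ0] = [8, 5, 7, 3]
r4 m[cld→φ3] = [777, 1344, 970, 1738]
r5 m[φ0→ice] = [88, 157, 119, 75]
r5 m[φ0→cld] = [777, 1344, 970, 1738]
r5 m[φ1→ice] = [22, 21, 13, 18]
r5 m[φ1→wind] = [5564, 6259, 4921, 8196]
r5 m[φ2→ice] = [3, 1, 5, 6]
r5 m[φ3→cld] = [8, 5, 7, 3]
r5 m[ice→φ0] = [66, 21, 65, 108]
r5 m[ice→φ1] = [264, 157, 595, 450]
r5 m[ice→φ2] = [1936, 3297, 1547, 1350]
r5 m[wind→φ1] = [1, 1, 1, 1]
r5 m[cld→φ0] = [8, 5, 7, 3]
r5 m[cld→φ3] = [777, 1344, 970, 1738]
r6 m[φ0→ice] = [88, 157, 119, 75]
r6 m[φ0→cld] = [777, 1344, 970, 1738]
r6 m[φ1→ice] = [22, 21, 13, 18]
r6 m[φ1→wind] = [5564, 6259, 4921, 8196]
r6 m[φ2→ice] = [3, 1, 5, 6]
r6 m[φ3→cld] = [8, 5, 7, 3]
r6 m[ice→φ0] = [66, 21, 65, 108]
r6 m[ice→φ1] = [264, 157, 595, 450]
r6 m[ice→φ2] = [1936, 3297, 1547, 1350]
r6 m[wind→φ1] = [1, 1, 1, 1]
r6 m[cld→φ0] = [8, 5, 7, 3]
r6 m[cld→φ3] = [777, 1344, 970, 1738]
fixed point reached at round 6
b[ice] = ⊗ incoming = [5808, 3297, 7735, 8100]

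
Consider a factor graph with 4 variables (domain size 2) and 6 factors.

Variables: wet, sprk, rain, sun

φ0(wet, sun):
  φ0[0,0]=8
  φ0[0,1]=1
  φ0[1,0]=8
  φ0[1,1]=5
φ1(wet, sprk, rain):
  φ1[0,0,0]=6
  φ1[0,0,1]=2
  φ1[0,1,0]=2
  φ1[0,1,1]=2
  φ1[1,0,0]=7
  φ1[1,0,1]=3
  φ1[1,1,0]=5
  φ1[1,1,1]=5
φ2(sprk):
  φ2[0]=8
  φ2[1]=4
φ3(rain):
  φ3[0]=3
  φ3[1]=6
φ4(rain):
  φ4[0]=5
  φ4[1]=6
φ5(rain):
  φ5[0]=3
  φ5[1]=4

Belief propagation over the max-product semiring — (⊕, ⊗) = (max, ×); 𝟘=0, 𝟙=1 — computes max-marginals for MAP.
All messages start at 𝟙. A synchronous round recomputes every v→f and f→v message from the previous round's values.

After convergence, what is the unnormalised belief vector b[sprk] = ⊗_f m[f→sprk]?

b[sprk] = [27648, 23040]

init: all messages = 𝟙 over 2 values
r1 m[φ0→wet] = [8, 8]
r1 m[φ0→sun] = [8, 5]
r1 m[φ1→wet] = [6, 7]
r1 m[φ1→sprk] = [7, 5]
r1 m[φ1→rain] = [7, 5]
r1 m[φ2→sprk] = [8, 4]
r1 m[φ3→rain] = [3, 6]
r1 m[φ4→rain] = [5, 6]
r1 m[φ5→rain] = [3, 4]
r1 m[wet→φ0] = [1, 1]
r1 m[wet→φ1] = [1, 1]
r1 m[sprk→φ1] = [1, 1]
r1 m[sprk→φ2] = [1, 1]
r1 m[rain→φ1] = [1, 1]
r1 m[rain→φ3] = [1, 1]
r1 m[rain→φ4] = [1, 1]
r1 m[rain→φ5] = [1, 1]
r1 m[sun→φ0] = [1, 1]
r2 m[φ0→wet] = [8, 8]
r2 m[φ0→sun] = [8, 5]
r2 m[φ1→wet] = [6, 7]
r2 m[φ1→sprk] = [7, 5]
r2 m[φ1→rain] = [7, 5]
r2 m[φ2→sprk] = [8, 4]
r2 m[φ3→rain] = [3, 6]
r2 m[φ4→rain] = [5, 6]
r2 m[φ5→rain] = [3, 4]
r2 m[wet→φ0] = [6, 7]
r2 m[wet→φ1] = [8, 8]
r2 m[sprk→φ1] = [8, 4]
r2 m[sprk→φ2] = [7, 5]
r2 m[rain→φ1] = [45, 144]
r2 m[rain→φ3] = [105, 120]
r2 m[rain→φ4] = [63, 120]
r2 m[rain→φ5] = [105, 180]
r2 m[sun→φ0] = [1, 1]
r3 m[φ0→wet] = [8, 8]
r3 m[φ0→sun] = [56, 35]
r3 m[φ1→wet] = [2304, 3456]
r3 m[φ1→sprk] = [3456, 5760]
r3 m[φ1→rain] = [448, 192]
r3 m[φ2→sprk] = [8, 4]
r3 m[φ3→rain] = [3, 6]
r3 m[φ4→rain] = [5, 6]
r3 m[φ5→rain] = [3, 4]
r3 m[wet→φ0] = [6, 7]
r3 m[wet→φ1] = [8, 8]
r3 m[sprk→φ1] = [8, 4]
r3 m[sprk→φ2] = [7, 5]
r3 m[rain→φ1] = [45, 144]
r3 m[rain→φ3] = [105, 120]
r3 m[rain→φ4] = [63, 120]
r3 m[rain→φ5] = [105, 180]
r3 m[sun→φ0] = [1, 1]
r4 m[φ0→wet] = [8, 8]
r4 m[φ0→sun] = [56, 35]
r4 m[φ1→wet] = [2304, 3456]
r4 m[φ1→sprk] = [3456, 5760]
r4 m[φ1→rain] = [448, 192]
r4 m[φ2→sprk] = [8, 4]
r4 m[φ3→rain] = [3, 6]
r4 m[φ4→rain] = [5, 6]
r4 m[φ5→rain] = [3, 4]
r4 m[wet→φ0] = [2304, 3456]
r4 m[wet→φ1] = [8, 8]
r4 m[sprk→φ1] = [8, 4]
r4 m[sprk→φ2] = [3456, 5760]
r4 m[rain→φ1] = [45, 144]
r4 m[rain→φ3] = [6720, 4608]
r4 m[rain→φ4] = [4032, 4608]
r4 m[rain→φ5] = [6720, 6912]
r4 m[sun→φ0] = [1, 1]
r5 m[φ0→wet] = [8, 8]
r5 m[φ0→sun] = [27648, 17280]
r5 m[φ1→wet] = [2304, 3456]
r5 m[φ1→sprk] = [3456, 5760]
r5 m[φ1→rain] = [448, 192]
r5 m[φ2→sprk] = [8, 4]
r5 m[φ3→rain] = [3, 6]
r5 m[φ4→rain] = [5, 6]
r5 m[φ5→rain] = [3, 4]
r5 m[wet→φ0] = [2304, 3456]
r5 m[wet→φ1] = [8, 8]
r5 m[sprk→φ1] = [8, 4]
r5 m[sprk→φ2] = [3456, 5760]
r5 m[rain→φ1] = [45, 144]
r5 m[rain→φ3] = [6720, 4608]
r5 m[rain→φ4] = [4032, 4608]
r5 m[rain→φ5] = [6720, 6912]
r5 m[sun→φ0] = [1, 1]
r6 m[φ0→wet] = [8, 8]
r6 m[φ0→sun] = [27648, 17280]
r6 m[φ1→wet] = [2304, 3456]
r6 m[φ1→sprk] = [3456, 5760]
r6 m[φ1→rain] = [448, 192]
r6 m[φ2→sprk] = [8, 4]
r6 m[φ3→rain] = [3, 6]
r6 m[φ4→rain] = [5, 6]
r6 m[φ5→rain] = [3, 4]
r6 m[wet→φ0] = [2304, 3456]
r6 m[wet→φ1] = [8, 8]
r6 m[sprk→φ1] = [8, 4]
r6 m[sprk→φ2] = [3456, 5760]
r6 m[rain→φ1] = [45, 144]
r6 m[rain→φ3] = [6720, 4608]
r6 m[rain→φ4] = [4032, 4608]
r6 m[rain→φ5] = [6720, 6912]
r6 m[sun→φ0] = [1, 1]
fixed point reached at round 6
b[sprk] = ⊗ incoming = [27648, 23040]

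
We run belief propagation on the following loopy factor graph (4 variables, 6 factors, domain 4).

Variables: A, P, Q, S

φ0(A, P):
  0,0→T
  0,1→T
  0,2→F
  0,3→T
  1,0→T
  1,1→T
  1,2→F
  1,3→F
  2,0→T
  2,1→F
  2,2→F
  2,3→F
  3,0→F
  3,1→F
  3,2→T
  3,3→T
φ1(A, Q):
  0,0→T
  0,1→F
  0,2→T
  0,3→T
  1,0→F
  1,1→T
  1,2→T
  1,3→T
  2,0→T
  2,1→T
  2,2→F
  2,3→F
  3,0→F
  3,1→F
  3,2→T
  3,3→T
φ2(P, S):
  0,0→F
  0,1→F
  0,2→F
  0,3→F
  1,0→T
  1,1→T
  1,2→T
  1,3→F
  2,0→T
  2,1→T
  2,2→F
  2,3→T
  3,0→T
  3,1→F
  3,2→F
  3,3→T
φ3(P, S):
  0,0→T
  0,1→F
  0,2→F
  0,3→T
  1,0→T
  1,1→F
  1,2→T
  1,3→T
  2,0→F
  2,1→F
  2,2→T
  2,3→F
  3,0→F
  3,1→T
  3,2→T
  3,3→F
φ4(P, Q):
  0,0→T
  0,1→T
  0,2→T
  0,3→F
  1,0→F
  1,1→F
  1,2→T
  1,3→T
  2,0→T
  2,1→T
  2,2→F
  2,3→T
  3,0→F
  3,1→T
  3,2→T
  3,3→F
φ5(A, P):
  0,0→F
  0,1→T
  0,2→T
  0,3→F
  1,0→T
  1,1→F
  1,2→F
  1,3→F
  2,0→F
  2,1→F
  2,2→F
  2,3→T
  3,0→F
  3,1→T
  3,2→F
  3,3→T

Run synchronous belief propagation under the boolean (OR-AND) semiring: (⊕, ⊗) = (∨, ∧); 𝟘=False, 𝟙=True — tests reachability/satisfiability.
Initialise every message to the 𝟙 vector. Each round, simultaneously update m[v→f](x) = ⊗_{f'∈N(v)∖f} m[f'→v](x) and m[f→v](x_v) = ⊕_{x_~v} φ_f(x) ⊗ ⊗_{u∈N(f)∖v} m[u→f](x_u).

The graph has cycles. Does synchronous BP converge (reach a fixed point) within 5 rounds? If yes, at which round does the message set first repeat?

init: all messages = 𝟙 over 4 values
r1 m[φ0→A] = [T, T, T, T]
r1 m[φ0→P] = [T, T, T, T]
r1 m[φ1→A] = [T, T, T, T]
r1 m[φ1→Q] = [T, T, T, T]
r1 m[φ2→P] = [F, T, T, T]
r1 m[φ2→S] = [T, T, T, T]
r1 m[φ3→P] = [T, T, T, T]
r1 m[φ3→S] = [T, T, T, T]
r1 m[φ4→P] = [T, T, T, T]
r1 m[φ4→Q] = [T, T, T, T]
r1 m[φ5→A] = [T, T, T, T]
r1 m[φ5→P] = [T, T, T, T]
r1 m[A→φ0] = [T, T, T, T]
r1 m[A→φ1] = [T, T, T, T]
r1 m[A→φ5] = [T, T, T, T]
r1 m[P→φ0] = [T, T, T, T]
r1 m[P→φ2] = [T, T, T, T]
r1 m[P→φ3] = [T, T, T, T]
r1 m[P→φ4] = [T, T, T, T]
r1 m[P→φ5] = [T, T, T, T]
r1 m[Q→φ1] = [T, T, T, T]
r1 m[Q→φ4] = [T, T, T, T]
r1 m[S→φ2] = [T, T, T, T]
r1 m[S→φ3] = [T, T, T, T]
r2 m[φ0→A] = [T, T, T, T]
r2 m[φ0→P] = [T, T, T, T]
r2 m[φ1→A] = [T, T, T, T]
r2 m[φ1→Q] = [T, T, T, T]
r2 m[φ2→P] = [F, T, T, T]
r2 m[φ2→S] = [T, T, T, T]
r2 m[φ3→P] = [T, T, T, T]
r2 m[φ3→S] = [T, T, T, T]
r2 m[φ4→P] = [T, T, T, T]
r2 m[φ4→Q] = [T, T, T, T]
r2 m[φ5→A] = [T, T, T, T]
r2 m[φ5→P] = [T, T, T, T]
r2 m[A→φ0] = [T, T, T, T]
r2 m[A→φ1] = [T, T, T, T]
r2 m[A→φ5] = [T, T, T, T]
r2 m[P→φ0] = [F, T, T, T]
r2 m[P→φ2] = [T, T, T, T]
r2 m[P→φ3] = [F, T, T, T]
r2 m[P→φ4] = [F, T, T, T]
r2 m[P→φ5] = [F, T, T, T]
r2 m[Q→φ1] = [T, T, T, T]
r2 m[Q→φ4] = [T, T, T, T]
r2 m[S→φ2] = [T, T, T, T]
r2 m[S→φ3] = [T, T, T, T]
r3 m[φ0→A] = [T, T, F, T]
r3 m[φ0→P] = [T, T, T, T]
r3 m[φ1→A] = [T, T, T, T]
r3 m[φ1→Q] = [T, T, T, T]
r3 m[φ2→P] = [F, T, T, T]
r3 m[φ2→S] = [T, T, T, T]
r3 m[φ3→P] = [T, T, T, T]
r3 m[φ3→S] = [T, T, T, T]
r3 m[φ4→P] = [T, T, T, T]
r3 m[φ4→Q] = [T, T, T, T]
r3 m[φ5→A] = [T, F, T, T]
r3 m[φ5→P] = [T, T, T, T]
r3 m[A→φ0] = [T, T, T, T]
r3 m[A→φ1] = [T, T, T, T]
r3 m[A→φ5] = [T, T, T, T]
r3 m[P→φ0] = [F, T, T, T]
r3 m[P→φ2] = [T, T, T, T]
r3 m[P→φ3] = [F, T, T, T]
r3 m[P→φ4] = [F, T, T, T]
r3 m[P→φ5] = [F, T, T, T]
r3 m[Q→φ1] = [T, T, T, T]
r3 m[Q→φ4] = [T, T, T, T]
r3 m[S→φ2] = [T, T, T, T]
r3 m[S→φ3] = [T, T, T, T]
r4 m[φ0→A] = [T, T, F, T]
r4 m[φ0→P] = [T, T, T, T]
r4 m[φ1→A] = [T, T, T, T]
r4 m[φ1→Q] = [T, T, T, T]
r4 m[φ2→P] = [F, T, T, T]
r4 m[φ2→S] = [T, T, T, T]
r4 m[φ3→P] = [T, T, T, T]
r4 m[φ3→S] = [T, T, T, T]
r4 m[φ4→P] = [T, T, T, T]
r4 m[φ4→Q] = [T, T, T, T]
r4 m[φ5→A] = [T, F, T, T]
r4 m[φ5→P] = [T, T, T, T]
r4 m[A→φ0] = [T, F, T, T]
r4 m[A→φ1] = [T, F, F, T]
r4 m[A→φ5] = [T, T, F, T]
r4 m[P→φ0] = [F, T, T, T]
r4 m[P→φ2] = [T, T, T, T]
r4 m[P→φ3] = [F, T, T, T]
r4 m[P→φ4] = [F, T, T, T]
r4 m[P→φ5] = [F, T, T, T]
r4 m[Q→φ1] = [T, T, T, T]
r4 m[Q→φ4] = [T, T, T, T]
r4 m[S→φ2] = [T, T, T, T]
r4 m[S→φ3] = [T, T, T, T]
r5 m[φ0→A] = [T, T, F, T]
r5 m[φ0→P] = [T, T, T, T]
r5 m[φ1→A] = [T, T, T, T]
r5 m[φ1→Q] = [T, F, T, T]
r5 m[φ2→P] = [F, T, T, T]
r5 m[φ2→S] = [T, T, T, T]
r5 m[φ3→P] = [T, T, T, T]
r5 m[φ3→S] = [T, T, T, T]
r5 m[φ4→P] = [T, T, T, T]
r5 m[φ4→Q] = [T, T, T, T]
r5 m[φ5→A] = [T, F, T, T]
r5 m[φ5→P] = [T, T, T, T]
r5 m[A→φ0] = [T, F, T, T]
r5 m[A→φ1] = [T, F, F, T]
r5 m[A→φ5] = [T, T, F, T]
r5 m[P→φ0] = [F, T, T, T]
r5 m[P→φ2] = [T, T, T, T]
r5 m[P→φ3] = [F, T, T, T]
r5 m[P→φ4] = [F, T, T, T]
r5 m[P→φ5] = [F, T, T, T]
r5 m[Q→φ1] = [T, T, T, T]
r5 m[Q→φ4] = [T, T, T, T]
r5 m[S→φ2] = [T, T, T, T]
r5 m[S→φ3] = [T, T, T, T]
no fixed point within 5 rounds

NOT CONVERGED within 5 rounds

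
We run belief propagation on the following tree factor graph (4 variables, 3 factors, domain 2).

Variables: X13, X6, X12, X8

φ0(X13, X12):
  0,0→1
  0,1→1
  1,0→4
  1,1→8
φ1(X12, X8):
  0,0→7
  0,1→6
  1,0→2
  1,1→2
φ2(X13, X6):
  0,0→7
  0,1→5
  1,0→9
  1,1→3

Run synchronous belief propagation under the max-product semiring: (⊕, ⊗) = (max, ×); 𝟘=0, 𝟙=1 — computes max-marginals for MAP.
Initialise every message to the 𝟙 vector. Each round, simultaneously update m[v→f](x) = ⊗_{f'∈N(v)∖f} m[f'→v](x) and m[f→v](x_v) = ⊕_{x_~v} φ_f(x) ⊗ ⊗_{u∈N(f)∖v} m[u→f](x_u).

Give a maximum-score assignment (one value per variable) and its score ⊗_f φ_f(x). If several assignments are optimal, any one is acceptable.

assignment: (X13=1, X6=0, X12=0, X8=0); score = 252

init: all messages = 𝟙 over 2 values
r1 m[φ0→X13] = [1, 8]
r1 m[φ0→X12] = [4, 8]
r1 m[φ1→X12] = [7, 2]
r1 m[φ1→X8] = [7, 6]
r1 m[φ2→X13] = [7, 9]
r1 m[φ2→X6] = [9, 5]
r1 m[X13→φ0] = [1, 1]
r1 m[X13→φ2] = [1, 1]
r1 m[X6→φ2] = [1, 1]
r1 m[X12→φ0] = [1, 1]
r1 m[X12→φ1] = [1, 1]
r1 m[X8→φ1] = [1, 1]
r2 m[φ0→X13] = [1, 8]
r2 m[φ0→X12] = [4, 8]
r2 m[φ1→X12] = [7, 2]
r2 m[φ1→X8] = [7, 6]
r2 m[φ2→X13] = [7, 9]
r2 m[φ2→X6] = [9, 5]
r2 m[X13→φ0] = [7, 9]
r2 m[X13→φ2] = [1, 8]
r2 m[X6→φ2] = [1, 1]
r2 m[X12→φ0] = [7, 2]
r2 m[X12→φ1] = [4, 8]
r2 m[X8→φ1] = [1, 1]
r3 m[φ0→X13] = [7, 28]
r3 m[φ0→X12] = [36, 72]
r3 m[φ1→X12] = [7, 2]
r3 m[φ1→X8] = [28, 24]
r3 m[φ2→X13] = [7, 9]
r3 m[φ2→X6] = [72, 24]
r3 m[X13→φ0] = [7, 9]
r3 m[X13→φ2] = [1, 8]
r3 m[X6→φ2] = [1, 1]
r3 m[X12→φ0] = [7, 2]
r3 m[X12→φ1] = [4, 8]
r3 m[X8→φ1] = [1, 1]
r4 m[φ0→X13] = [7, 28]
r4 m[φ0→X12] = [36, 72]
r4 m[φ1→X12] = [7, 2]
r4 m[φ1→X8] = [28, 24]
r4 m[φ2→X13] = [7, 9]
r4 m[φ2→X6] = [72, 24]
r4 m[X13→φ0] = [7, 9]
r4 m[X13→φ2] = [7, 28]
r4 m[X6→φ2] = [1, 1]
r4 m[X12→φ0] = [7, 2]
r4 m[X12→φ1] = [36, 72]
r4 m[X8→φ1] = [1, 1]
r5 m[φ0→X13] = [7, 28]
r5 m[φ0→X12] = [36, 72]
r5 m[φ1→X12] = [7, 2]
r5 m[φ1→X8] = [252, 216]
r5 m[φ2→X13] = [7, 9]
r5 m[φ2→X6] = [252, 84]
r5 m[X13→φ0] = [7, 9]
r5 m[X13→φ2] = [7, 28]
r5 m[X6→φ2] = [1, 1]
r5 m[X12→φ0] = [7, 2]
r5 m[X12→φ1] = [36, 72]
r5 m[X8→φ1] = [1, 1]
r6 m[φ0→X13] = [7, 28]
r6 m[φ0→X12] = [36, 72]
r6 m[φ1→X12] = [7, 2]
r6 m[φ1→X8] = [252, 216]
r6 m[φ2→X13] = [7, 9]
r6 m[φ2→X6] = [252, 84]
r6 m[X13→φ0] = [7, 9]
r6 m[X13→φ2] = [7, 28]
r6 m[X6→φ2] = [1, 1]
r6 m[X12→φ0] = [7, 2]
r6 m[X12→φ1] = [36, 72]
r6 m[X8→φ1] = [1, 1]
fixed point reached at round 6
traceback from X13: (X13=1, X6=0, X12=0, X8=0), score=252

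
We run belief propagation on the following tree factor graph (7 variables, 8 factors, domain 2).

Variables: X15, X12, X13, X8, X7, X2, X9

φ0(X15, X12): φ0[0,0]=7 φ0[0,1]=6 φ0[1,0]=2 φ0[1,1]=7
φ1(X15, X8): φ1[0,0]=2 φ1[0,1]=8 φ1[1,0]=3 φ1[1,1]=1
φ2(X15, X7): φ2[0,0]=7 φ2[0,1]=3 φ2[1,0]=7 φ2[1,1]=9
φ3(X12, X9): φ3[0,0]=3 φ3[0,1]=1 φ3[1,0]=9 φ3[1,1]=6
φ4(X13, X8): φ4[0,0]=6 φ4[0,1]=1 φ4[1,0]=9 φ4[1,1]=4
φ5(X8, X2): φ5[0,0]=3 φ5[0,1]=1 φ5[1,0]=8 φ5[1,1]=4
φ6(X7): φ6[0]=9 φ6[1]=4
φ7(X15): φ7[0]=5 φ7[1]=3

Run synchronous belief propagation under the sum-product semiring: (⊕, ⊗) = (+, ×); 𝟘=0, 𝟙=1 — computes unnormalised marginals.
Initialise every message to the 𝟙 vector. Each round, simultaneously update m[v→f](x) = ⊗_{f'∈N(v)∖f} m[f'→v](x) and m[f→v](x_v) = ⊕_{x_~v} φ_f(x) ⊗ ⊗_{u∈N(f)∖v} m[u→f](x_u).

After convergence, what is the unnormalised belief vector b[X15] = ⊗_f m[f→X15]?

b[X15] = [26550000, 8054640]

init: all messages = 𝟙 over 2 values
r1 m[φ0→X15] = [13, 9]
r1 m[φ0→X12] = [9, 13]
r1 m[φ1→X15] = [10, 4]
r1 m[φ1→X8] = [5, 9]
r1 m[φ2→X15] = [10, 16]
r1 m[φ2→X7] = [14, 12]
r1 m[φ3→X12] = [4, 15]
r1 m[φ3→X9] = [12, 7]
r1 m[φ4→X13] = [7, 13]
r1 m[φ4→X8] = [15, 5]
r1 m[φ5→X8] = [4, 12]
r1 m[φ5→X2] = [11, 5]
r1 m[φ6→X7] = [9, 4]
r1 m[φ7→X15] = [5, 3]
r1 m[X15→φ0] = [1, 1]
r1 m[X15→φ1] = [1, 1]
r1 m[X15→φ2] = [1, 1]
r1 m[X15→φ7] = [1, 1]
r1 m[X12→φ0] = [1, 1]
r1 m[X12→φ3] = [1, 1]
r1 m[X13→φ4] = [1, 1]
r1 m[X8→φ1] = [1, 1]
r1 m[X8→φ4] = [1, 1]
r1 m[X8→φ5] = [1, 1]
r1 m[X7→φ2] = [1, 1]
r1 m[X7→φ6] = [1, 1]
r1 m[X2→φ5] = [1, 1]
r1 m[X9→φ3] = [1, 1]
r2 m[φ0→X15] = [13, 9]
r2 m[φ0→X12] = [9, 13]
r2 m[φ1→X15] = [10, 4]
r2 m[φ1→X8] = [5, 9]
r2 m[φ2→X15] = [10, 16]
r2 m[φ2→X7] = [14, 12]
r2 m[φ3→X12] = [4, 15]
r2 m[φ3→X9] = [12, 7]
r2 m[φ4→X13] = [7, 13]
r2 m[φ4→X8] = [15, 5]
r2 m[φ5→X8] = [4, 12]
r2 m[φ5→X2] = [11, 5]
r2 m[φ6→X7] = [9, 4]
r2 m[φ7→X15] = [5, 3]
r2 m[X15→φ0] = [500, 192]
r2 m[X15→φ1] = [650, 432]
r2 m[X15→φ2] = [650, 108]
r2 m[X15→φ7] = [1300, 576]
r2 m[X12→φ0] = [4, 15]
r2 m[X12→φ3] = [9, 13]
r2 m[X13→φ4] = [1, 1]
r2 m[X8→φ1] = [60, 60]
r2 m[X8→φ4] = [20, 108]
r2 m[X8→φ5] = [75, 45]
r2 m[X7→φ2] = [9, 4]
r2 m[X7→φ6] = [14, 12]
r2 m[X2→φ5] = [1, 1]
r2 m[X9→φ3] = [1, 1]
r3 m[φ0→X15] = [118, 113]
r3 m[φ0→X12] = [3884, 4344]
r3 m[φ1→X15] = [600, 240]
r3 m[φ1→X8] = [2596, 5632]
r3 m[φ2→X15] = [75, 99]
r3 m[φ2→X7] = [5306, 2922]
r3 m[φ3→X12] = [4, 15]
r3 m[φ3→X9] = [144, 87]
r3 m[φ4→X13] = [228, 612]
r3 m[φ4→X8] = [15, 5]
r3 m[φ5→X8] = [4, 12]
r3 m[φ5→X2] = [585, 255]
r3 m[φ6→X7] = [9, 4]
r3 m[φ7→X15] = [5, 3]
r3 m[X15→φ0] = [500, 192]
r3 m[X15→φ1] = [650, 432]
r3 m[X15→φ2] = [650, 108]
r3 m[X15→φ7] = [1300, 576]
r3 m[X12→φ0] = [4, 15]
r3 m[X12→φ3] = [9, 13]
r3 m[X13→φ4] = [1, 1]
r3 m[X8→φ1] = [60, 60]
r3 m[X8→φ4] = [20, 108]
r3 m[X8→φ5] = [75, 45]
r3 m[X7→φ2] = [9, 4]
r3 m[X7→φ6] = [14, 12]
r3 m[X2→φ5] = [1, 1]
r3 m[X9→φ3] = [1, 1]
r4 m[φ0→X15] = [118, 113]
r4 m[φ0→X12] = [3884, 4344]
r4 m[φ1→X15] = [600, 240]
r4 m[φ1→X8] = [2596, 5632]
r4 m[φ2→X15] = [75, 99]
r4 m[φ2→X7] = [5306, 2922]
r4 m[φ3→X12] = [4, 15]
r4 m[φ3→X9] = [144, 87]
r4 m[φ4→X13] = [228, 612]
r4 m[φ4→X8] = [15, 5]
r4 m[φ5→X8] = [4, 12]
r4 m[φ5→X2] = [585, 255]
r4 m[φ6→X7] = [9, 4]
r4 m[φ7→X15] = [5, 3]
r4 m[X15→φ0] = [225000, 71280]
r4 m[X15→φ1] = [44250, 33561]
r4 m[X15→φ2] = [354000, 81360]
r4 m[X15→φ7] = [5310000, 2684880]
r4 m[X12→φ0] = [4, 15]
r4 m[X12→φ3] = [3884, 4344]
r4 m[X13→φ4] = [1, 1]
r4 m[X8→φ1] = [60, 60]
r4 m[X8→φ4] = [10384, 67584]
r4 m[X8→φ5] = [38940, 28160]
r4 m[X7→φ2] = [9, 4]
r4 m[X7→φ6] = [5306, 2922]
r4 m[X2→φ5] = [1, 1]
r4 m[X9→φ3] = [1, 1]
r5 m[φ0→X15] = [118, 113]
r5 m[φ0→X12] = [1717560, 1848960]
r5 m[φ1→X15] = [600, 240]
r5 m[φ1→X8] = [189183, 387561]
r5 m[φ2→X15] = [75, 99]
r5 m[φ2→X7] = [3047520, 1794240]
r5 m[φ3→X12] = [4, 15]
r5 m[φ3→X9] = [50748, 29948]
r5 m[φ4→X13] = [129888, 363792]
r5 m[φ4→X8] = [15, 5]
r5 m[φ5→X8] = [4, 12]
r5 m[φ5→X2] = [342100, 151580]
r5 m[φ6→X7] = [9, 4]
r5 m[φ7→X15] = [5, 3]
r5 m[X15→φ0] = [225000, 71280]
r5 m[X15→φ1] = [44250, 33561]
r5 m[X15→φ2] = [354000, 81360]
r5 m[X15→φ7] = [5310000, 2684880]
r5 m[X12→φ0] = [4, 15]
r5 m[X12→φ3] = [3884, 4344]
r5 m[X13→φ4] = [1, 1]
r5 m[X8→φ1] = [60, 60]
r5 m[X8→φ4] = [10384, 67584]
r5 m[X8→φ5] = [38940, 28160]
r5 m[X7→φ2] = [9, 4]
r5 m[X7→φ6] = [5306, 2922]
r5 m[X2→φ5] = [1, 1]
r5 m[X9→φ3] = [1, 1]
r6 m[φ0→X15] = [118, 113]
r6 m[φ0→X12] = [1717560, 1848960]
r6 m[φ1→X15] = [600, 240]
r6 m[φ1→X8] = [189183, 387561]
r6 m[φ2→X15] = [75, 99]
r6 m[φ2→X7] = [3047520, 1794240]
r6 m[φ3→X12] = [4, 15]
r6 m[φ3→X9] = [50748, 29948]
r6 m[φ4→X13] = [129888, 363792]
r6 m[φ4→X8] = [15, 5]
r6 m[φ5→X8] = [4, 12]
r6 m[φ5→X2] = [342100, 151580]
r6 m[φ6→X7] = [9, 4]
r6 m[φ7→X15] = [5, 3]
r6 m[X15→φ0] = [225000, 71280]
r6 m[X15→φ1] = [44250, 33561]
r6 m[X15→φ2] = [354000, 81360]
r6 m[X15→φ7] = [5310000, 2684880]
r6 m[X12→φ0] = [4, 15]
r6 m[X12→φ3] = [1717560, 1848960]
r6 m[X13→φ4] = [1, 1]
r6 m[X8→φ1] = [60, 60]
r6 m[X8→φ4] = [756732, 4650732]
r6 m[X8→φ5] = [2837745, 1937805]
r6 m[X7→φ2] = [9, 4]
r6 m[X7→φ6] = [3047520, 1794240]
r6 m[X2→φ5] = [1, 1]
r6 m[X9→φ3] = [1, 1]
r7 m[φ0→X15] = [118, 113]
r7 m[φ0→X12] = [1717560, 1848960]
r7 m[φ1→X15] = [600, 240]
r7 m[φ1→X8] = [189183, 387561]
r7 m[φ2→X15] = [75, 99]
r7 m[φ2→X7] = [3047520, 1794240]
r7 m[φ3→X12] = [4, 15]
r7 m[φ3→X9] = [21793320, 12811320]
r7 m[φ4→X13] = [9191124, 25413516]
r7 m[φ4→X8] = [15, 5]
r7 m[φ5→X8] = [4, 12]
r7 m[φ5→X2] = [24015675, 10588965]
r7 m[φ6→X7] = [9, 4]
r7 m[φ7→X15] = [5, 3]
r7 m[X15→φ0] = [225000, 71280]
r7 m[X15→φ1] = [44250, 33561]
r7 m[X15→φ2] = [354000, 81360]
r7 m[X15→φ7] = [5310000, 2684880]
r7 m[X12→φ0] = [4, 15]
r7 m[X12→φ3] = [1717560, 1848960]
r7 m[X13→φ4] = [1, 1]
r7 m[X8→φ1] = [60, 60]
r7 m[X8→φ4] = [756732, 4650732]
r7 m[X8→φ5] = [2837745, 1937805]
r7 m[X7→φ2] = [9, 4]
r7 m[X7→φ6] = [3047520, 1794240]
r7 m[X2→φ5] = [1, 1]
r7 m[X9→φ3] = [1, 1]
r8 m[φ0→X15] = [118, 113]
r8 m[φ0→X12] = [1717560, 1848960]
r8 m[φ1→X15] = [600, 240]
r8 m[φ1→X8] = [189183, 387561]
r8 m[φ2→X15] = [75, 99]
r8 m[φ2→X7] = [3047520, 1794240]
r8 m[φ3→X12] = [4, 15]
r8 m[φ3→X9] = [21793320, 12811320]
r8 m[φ4→X13] = [9191124, 25413516]
r8 m[φ4→X8] = [15, 5]
r8 m[φ5→X8] = [4, 12]
r8 m[φ5→X2] = [24015675, 10588965]
r8 m[φ6→X7] = [9, 4]
r8 m[φ7→X15] = [5, 3]
r8 m[X15→φ0] = [225000, 71280]
r8 m[X15→φ1] = [44250, 33561]
r8 m[X15→φ2] = [354000, 81360]
r8 m[X15→φ7] = [5310000, 2684880]
r8 m[X12→φ0] = [4, 15]
r8 m[X12→φ3] = [1717560, 1848960]
r8 m[X13→φ4] = [1, 1]
r8 m[X8→φ1] = [60, 60]
r8 m[X8→φ4] = [756732, 4650732]
r8 m[X8→φ5] = [2837745, 1937805]
r8 m[X7→φ2] = [9, 4]
r8 m[X7→φ6] = [3047520, 1794240]
r8 m[X2→φ5] = [1, 1]
r8 m[X9→φ3] = [1, 1]
fixed point reached at round 8
b[X15] = ⊗ incoming = [26550000, 8054640]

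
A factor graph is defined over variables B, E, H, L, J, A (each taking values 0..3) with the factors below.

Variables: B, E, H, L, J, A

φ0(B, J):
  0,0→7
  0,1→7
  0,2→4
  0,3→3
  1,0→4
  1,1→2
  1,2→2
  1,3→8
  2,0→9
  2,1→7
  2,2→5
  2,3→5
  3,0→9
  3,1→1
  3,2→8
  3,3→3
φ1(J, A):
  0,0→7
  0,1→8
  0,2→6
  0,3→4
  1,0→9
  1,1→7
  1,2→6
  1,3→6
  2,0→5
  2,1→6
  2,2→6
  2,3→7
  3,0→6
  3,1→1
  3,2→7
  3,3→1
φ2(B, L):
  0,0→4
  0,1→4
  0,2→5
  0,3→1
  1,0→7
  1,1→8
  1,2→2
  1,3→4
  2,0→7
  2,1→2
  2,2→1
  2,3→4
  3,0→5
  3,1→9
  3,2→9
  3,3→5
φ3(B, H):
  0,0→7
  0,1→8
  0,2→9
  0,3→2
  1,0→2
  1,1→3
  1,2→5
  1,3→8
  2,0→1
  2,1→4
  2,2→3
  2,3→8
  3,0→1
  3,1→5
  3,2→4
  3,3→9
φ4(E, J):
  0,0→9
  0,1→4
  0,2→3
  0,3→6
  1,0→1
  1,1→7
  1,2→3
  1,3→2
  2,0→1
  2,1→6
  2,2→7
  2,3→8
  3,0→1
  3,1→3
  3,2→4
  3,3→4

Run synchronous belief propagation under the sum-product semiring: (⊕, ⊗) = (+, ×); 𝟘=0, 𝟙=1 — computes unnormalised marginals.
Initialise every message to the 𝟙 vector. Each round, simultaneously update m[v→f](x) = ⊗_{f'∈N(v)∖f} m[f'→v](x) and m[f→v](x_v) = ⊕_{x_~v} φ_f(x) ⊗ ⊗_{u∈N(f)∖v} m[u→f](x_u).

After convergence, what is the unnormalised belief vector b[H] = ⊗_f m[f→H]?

init: all messages = 𝟙 over 4 values
r1 m[φ0→B] = [21, 16, 26, 21]
r1 m[φ0→J] = [29, 17, 19, 19]
r1 m[φ1→J] = [25, 28, 24, 15]
r1 m[φ1→A] = [27, 22, 25, 18]
r1 m[φ2→B] = [14, 21, 14, 28]
r1 m[φ2→L] = [23, 23, 17, 14]
r1 m[φ3→B] = [26, 18, 16, 19]
r1 m[φ3→H] = [11, 20, 21, 27]
r1 m[φ4→E] = [22, 13, 22, 12]
r1 m[φ4→J] = [12, 20, 17, 20]
r1 m[B→φ0] = [1, 1, 1, 1]
r1 m[B→φ2] = [1, 1, 1, 1]
r1 m[B→φ3] = [1, 1, 1, 1]
r1 m[E→φ4] = [1, 1, 1, 1]
r1 m[H→φ3] = [1, 1, 1, 1]
r1 m[L→φ2] = [1, 1, 1, 1]
r1 m[J→φ0] = [1, 1, 1, 1]
r1 m[J→φ1] = [1, 1, 1, 1]
r1 m[J→φ4] = [1, 1, 1, 1]
r1 m[A→φ1] = [1, 1, 1, 1]
r2 m[φ0→B] = [21, 16, 26, 21]
r2 m[φ0→J] = [29, 17, 19, 19]
r2 m[φ1→J] = [25, 28, 24, 15]
r2 m[φ1→A] = [27, 22, 25, 18]
r2 m[φ2→B] = [14, 21, 14, 28]
r2 m[φ2→L] = [23, 23, 17, 14]
r2 m[φ3→B] = [26, 18, 16, 19]
r2 m[φ3→H] = [11, 20, 21, 27]
r2 m[φ4→E] = [22, 13, 22, 12]
r2 m[φ4→J] = [12, 20, 17, 20]
r2 m[B→φ0] = [364, 378, 224, 532]
r2 m[B→φ2] = [546, 288, 416, 399]
r2 m[B→φ3] = [294, 336, 364, 588]
r2 m[E→φ4] = [1, 1, 1, 1]
r2 m[H→φ3] = [1, 1, 1, 1]
r2 m[L→φ2] = [1, 1, 1, 1]
r2 m[J→φ0] = [300, 560, 408, 300]
r2 m[J→φ1] = [348, 340, 323, 380]
r2 m[J→φ4] = [725, 476, 456, 285]
r2 m[A→φ1] = [1, 1, 1, 1]
r3 m[φ0→B] = [8552, 5536, 10160, 7424]
r3 m[φ0→J] = [10864, 5404, 7588, 6832]
r3 m[φ1→J] = [25, 28, 24, 15]
r3 m[φ1→A] = [9391, 7482, 8726, 6073]
r3 m[φ2→B] = [14, 21, 14, 28]
r3 m[φ2→L] = [9107, 8911, 7313, 5357]
r3 m[φ3→B] = [26, 18, 16, 19]
r3 m[φ3→H] = [3682, 7756, 7770, 11480]
r3 m[φ4→E] = [11507, 5995, 9053, 5117]
r3 m[φ4→J] = [12, 20, 17, 20]
r3 m[B→φ0] = [364, 378, 224, 532]
r3 m[B→φ2] = [546, 288, 416, 399]
r3 m[B→φ3] = [294, 336, 364, 588]
r3 m[E→φ4] = [1, 1, 1, 1]
r3 m[H→φ3] = [1, 1, 1, 1]
r3 m[L→φ2] = [1, 1, 1, 1]
r3 m[J→φ0] = [300, 560, 408, 300]
r3 m[J→φ1] = [348, 340, 323, 380]
r3 m[J→φ4] = [725, 476, 456, 285]
r3 m[A→φ1] = [1, 1, 1, 1]
r4 m[φ0→B] = [8552, 5536, 10160, 7424]
r4 m[φ0→J] = [10864, 5404, 7588, 6832]
r4 m[φ1→J] = [25, 28, 24, 15]
r4 m[φ1→A] = [9391, 7482, 8726, 6073]
r4 m[φ2→B] = [14, 21, 14, 28]
r4 m[φ2→L] = [9107, 8911, 7313, 5357]
r4 m[φ3→B] = [26, 18, 16, 19]
r4 m[φ3→H] = [3682, 7756, 7770, 11480]
r4 m[φ4→E] = [11507, 5995, 9053, 5117]
r4 m[φ4→J] = [12, 20, 17, 20]
r4 m[B→φ0] = [364, 378, 224, 532]
r4 m[B→φ2] = [222352, 99648, 162560, 141056]
r4 m[B→φ3] = [119728, 116256, 142240, 207872]
r4 m[E→φ4] = [1, 1, 1, 1]
r4 m[H→φ3] = [1, 1, 1, 1]
r4 m[L→φ2] = [1, 1, 1, 1]
r4 m[J→φ0] = [300, 560, 408, 300]
r4 m[J→φ1] = [130368, 108080, 128996, 136640]
r4 m[J→φ4] = [271600, 151312, 182112, 102480]
r4 m[A→φ1] = [1, 1, 1, 1]
r5 m[φ0→B] = [8552, 5536, 10160, 7424]
r5 m[φ0→J] = [10864, 5404, 7588, 6832]
r5 m[φ1→J] = [25, 28, 24, 15]
r5 m[φ1→A] = [3350116, 2710120, 3161144, 2209564]
r5 m[φ2→B] = [14, 21, 14, 28]
r5 m[φ2→L] = [3430144, 3281216, 2743120, 1976464]
r5 m[φ3→B] = [26, 18, 16, 19]
r5 m[φ3→H] = [1420720, 2914912, 2917040, 4178272]
r5 m[φ4→E] = [4210864, 2082080, 3274096, 1863904]
r5 m[φ4→J] = [12, 20, 17, 20]
r5 m[B→φ0] = [364, 378, 224, 532]
r5 m[B→φ2] = [222352, 99648, 162560, 141056]
r5 m[B→φ3] = [119728, 116256, 142240, 207872]
r5 m[E→φ4] = [1, 1, 1, 1]
r5 m[H→φ3] = [1, 1, 1, 1]
r5 m[L→φ2] = [1, 1, 1, 1]
r5 m[J→φ0] = [300, 560, 408, 300]
r5 m[J→φ1] = [130368, 108080, 128996, 136640]
r5 m[J→φ4] = [271600, 151312, 182112, 102480]
r5 m[A→φ1] = [1, 1, 1, 1]
r6 m[φ0→B] = [8552, 5536, 10160, 7424]
r6 m[φ0→J] = [10864, 5404, 7588, 6832]
r6 m[φ1→J] = [25, 28, 24, 15]
r6 m[φ1→A] = [3350116, 2710120, 3161144, 2209564]
r6 m[φ2→B] = [14, 21, 14, 28]
r6 m[φ2→L] = [3430144, 3281216, 2743120, 1976464]
r6 m[φ3→B] = [26, 18, 16, 19]
r6 m[φ3→H] = [1420720, 2914912, 2917040, 4178272]
r6 m[φ4→E] = [4210864, 2082080, 3274096, 1863904]
r6 m[φ4→J] = [12, 20, 17, 20]
r6 m[B→φ0] = [364, 378, 224, 532]
r6 m[B→φ2] = [222352, 99648, 162560, 141056]
r6 m[B→φ3] = [119728, 116256, 142240, 207872]
r6 m[E→φ4] = [1, 1, 1, 1]
r6 m[H→φ3] = [1, 1, 1, 1]
r6 m[L→φ2] = [1, 1, 1, 1]
r6 m[J→φ0] = [300, 560, 408, 300]
r6 m[J→φ1] = [130368, 108080, 128996, 136640]
r6 m[J→φ4] = [271600, 151312, 182112, 102480]
r6 m[A→φ1] = [1, 1, 1, 1]
fixed point reached at round 6
b[H] = ⊗ incoming = [1420720, 2914912, 2917040, 4178272]

b[H] = [1420720, 2914912, 2917040, 4178272]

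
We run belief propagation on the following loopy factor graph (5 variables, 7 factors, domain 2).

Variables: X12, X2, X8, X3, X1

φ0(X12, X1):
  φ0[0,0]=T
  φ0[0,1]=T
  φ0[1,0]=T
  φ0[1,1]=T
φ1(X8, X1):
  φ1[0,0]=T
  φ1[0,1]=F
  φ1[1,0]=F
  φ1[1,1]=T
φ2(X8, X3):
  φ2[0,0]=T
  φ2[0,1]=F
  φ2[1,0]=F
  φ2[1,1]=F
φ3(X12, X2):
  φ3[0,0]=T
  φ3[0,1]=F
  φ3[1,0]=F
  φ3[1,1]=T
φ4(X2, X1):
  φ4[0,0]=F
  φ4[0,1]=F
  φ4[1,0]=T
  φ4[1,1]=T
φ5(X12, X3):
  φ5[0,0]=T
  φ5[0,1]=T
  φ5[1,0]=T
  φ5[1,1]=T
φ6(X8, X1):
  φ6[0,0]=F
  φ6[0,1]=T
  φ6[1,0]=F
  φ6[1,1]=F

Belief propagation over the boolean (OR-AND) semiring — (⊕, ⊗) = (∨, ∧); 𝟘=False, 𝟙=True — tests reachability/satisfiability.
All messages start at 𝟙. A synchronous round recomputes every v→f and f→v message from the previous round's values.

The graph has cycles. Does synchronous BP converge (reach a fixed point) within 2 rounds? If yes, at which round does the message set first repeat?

NOT CONVERGED within 2 rounds

init: all messages = 𝟙 over 2 values
r1 m[φ0→X12] = [T, T]
r1 m[φ0→X1] = [T, T]
r1 m[φ1→X8] = [T, T]
r1 m[φ1→X1] = [T, T]
r1 m[φ2→X8] = [T, F]
r1 m[φ2→X3] = [T, F]
r1 m[φ3→X12] = [T, T]
r1 m[φ3→X2] = [T, T]
r1 m[φ4→X2] = [F, T]
r1 m[φ4→X1] = [T, T]
r1 m[φ5→X12] = [T, T]
r1 m[φ5→X3] = [T, T]
r1 m[φ6→X8] = [T, F]
r1 m[φ6→X1] = [F, T]
r1 m[X12→φ0] = [T, T]
r1 m[X12→φ3] = [T, T]
r1 m[X12→φ5] = [T, T]
r1 m[X2→φ3] = [T, T]
r1 m[X2→φ4] = [T, T]
r1 m[X8→φ1] = [T, T]
r1 m[X8→φ2] = [T, T]
r1 m[X8→φ6] = [T, T]
r1 m[X3→φ2] = [T, T]
r1 m[X3→φ5] = [T, T]
r1 m[X1→φ0] = [T, T]
r1 m[X1→φ1] = [T, T]
r1 m[X1→φ4] = [T, T]
r1 m[X1→φ6] = [T, T]
r2 m[φ0→X12] = [T, T]
r2 m[φ0→X1] = [T, T]
r2 m[φ1→X8] = [T, T]
r2 m[φ1→X1] = [T, T]
r2 m[φ2→X8] = [T, F]
r2 m[φ2→X3] = [T, F]
r2 m[φ3→X12] = [T, T]
r2 m[φ3→X2] = [T, T]
r2 m[φ4→X2] = [F, T]
r2 m[φ4→X1] = [T, T]
r2 m[φ5→X12] = [T, T]
r2 m[φ5→X3] = [T, T]
r2 m[φ6→X8] = [T, F]
r2 m[φ6→X1] = [F, T]
r2 m[X12→φ0] = [T, T]
r2 m[X12→φ3] = [T, T]
r2 m[X12→φ5] = [T, T]
r2 m[X2→φ3] = [F, T]
r2 m[X2→φ4] = [T, T]
r2 m[X8→φ1] = [T, F]
r2 m[X8→φ2] = [T, F]
r2 m[X8→φ6] = [T, F]
r2 m[X3→φ2] = [T, T]
r2 m[X3→φ5] = [T, F]
r2 m[X1→φ0] = [F, T]
r2 m[X1→φ1] = [F, T]
r2 m[X1→φ4] = [F, T]
r2 m[X1→φ6] = [T, T]
no fixed point within 2 rounds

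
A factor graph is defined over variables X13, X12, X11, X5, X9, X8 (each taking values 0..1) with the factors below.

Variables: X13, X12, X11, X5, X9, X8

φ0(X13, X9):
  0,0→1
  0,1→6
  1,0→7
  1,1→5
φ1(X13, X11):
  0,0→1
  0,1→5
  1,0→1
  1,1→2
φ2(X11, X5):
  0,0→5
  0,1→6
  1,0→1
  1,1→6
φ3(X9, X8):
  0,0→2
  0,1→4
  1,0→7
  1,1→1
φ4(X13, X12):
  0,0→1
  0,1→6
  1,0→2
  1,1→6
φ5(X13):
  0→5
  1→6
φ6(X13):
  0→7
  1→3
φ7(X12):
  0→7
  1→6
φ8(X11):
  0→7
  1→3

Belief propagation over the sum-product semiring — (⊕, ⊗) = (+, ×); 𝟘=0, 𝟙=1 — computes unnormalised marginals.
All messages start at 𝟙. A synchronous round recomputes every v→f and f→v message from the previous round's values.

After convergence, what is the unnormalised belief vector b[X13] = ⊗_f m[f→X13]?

b[X13] = [14791140, 8782200]

init: all messages = 𝟙 over 2 values
r1 m[φ0→X13] = [7, 12]
r1 m[φ0→X9] = [8, 11]
r1 m[φ1→X13] = [6, 3]
r1 m[φ1→X11] = [2, 7]
r1 m[φ2→X11] = [11, 7]
r1 m[φ2→X5] = [6, 12]
r1 m[φ3→X9] = [6, 8]
r1 m[φ3→X8] = [9, 5]
r1 m[φ4→X13] = [7, 8]
r1 m[φ4→X12] = [3, 12]
r1 m[φ5→X13] = [5, 6]
r1 m[φ6→X13] = [7, 3]
r1 m[φ7→X12] = [7, 6]
r1 m[φ8→X11] = [7, 3]
r1 m[X13→φ0] = [1, 1]
r1 m[X13→φ1] = [1, 1]
r1 m[X13→φ4] = [1, 1]
r1 m[X13→φ5] = [1, 1]
r1 m[X13→φ6] = [1, 1]
r1 m[X12→φ4] = [1, 1]
r1 m[X12→φ7] = [1, 1]
r1 m[X11→φ1] = [1, 1]
r1 m[X11→φ2] = [1, 1]
r1 m[X11→φ8] = [1, 1]
r1 m[X5→φ2] = [1, 1]
r1 m[X9→φ0] = [1, 1]
r1 m[X9→φ3] = [1, 1]
r1 m[X8→φ3] = [1, 1]
r2 m[φ0→X13] = [7, 12]
r2 m[φ0→X9] = [8, 11]
r2 m[φ1→X13] = [6, 3]
r2 m[φ1→X11] = [2, 7]
r2 m[φ2→X11] = [11, 7]
r2 m[φ2→X5] = [6, 12]
r2 m[φ3→X9] = [6, 8]
r2 m[φ3→X8] = [9, 5]
r2 m[φ4→X13] = [7, 8]
r2 m[φ4→X12] = [3, 12]
r2 m[φ5→X13] = [5, 6]
r2 m[φ6→X13] = [7, 3]
r2 m[φ7→X12] = [7, 6]
r2 m[φ8→X11] = [7, 3]
r2 m[X13→φ0] = [1470, 432]
r2 m[X13→φ1] = [1715, 1728]
r2 m[X13→φ4] = [1470, 648]
r2 m[X13→φ5] = [2058, 864]
r2 m[X13→φ6] = [1470, 1728]
r2 m[X12→φ4] = [7, 6]
r2 m[X12→φ7] = [3, 12]
r2 m[X11→φ1] = [77, 21]
r2 m[X11→φ2] = [14, 21]
r2 m[X11→φ8] = [22, 49]
r2 m[X5→φ2] = [1, 1]
r2 m[X9→φ0] = [6, 8]
r2 m[X9→φ3] = [8, 11]
r2 m[X8→φ3] = [1, 1]
r3 m[φ0→X13] = [54, 82]
r3 m[φ0→X9] = [4494, 10980]
r3 m[φ1→X13] = [182, 119]
r3 m[φ1→X11] = [3443, 12031]
r3 m[φ2→X11] = [11, 7]
r3 m[φ2→X5] = [91, 210]
r3 m[φ3→X9] = [6, 8]
r3 m[φ3→X8] = [93, 43]
r3 m[φ4→X13] = [43, 50]
r3 m[φ4→X12] = [2766, 12708]
r3 m[φ5→X13] = [5, 6]
r3 m[φ6→X13] = [7, 3]
r3 m[φ7→X12] = [7, 6]
r3 m[φ8→X11] = [7, 3]
r3 m[X13→φ0] = [1470, 432]
r3 m[X13→φ1] = [1715, 1728]
r3 m[X13→φ4] = [1470, 648]
r3 m[X13→φ5] = [2058, 864]
r3 m[X13→φ6] = [1470, 1728]
r3 m[X12→φ4] = [7, 6]
r3 m[X12→φ7] = [3, 12]
r3 m[X11→φ1] = [77, 21]
r3 m[X11→φ2] = [14, 21]
r3 m[X11→φ8] = [22, 49]
r3 m[X5→φ2] = [1, 1]
r3 m[X9→φ0] = [6, 8]
r3 m[X9→φ3] = [8, 11]
r3 m[X8→φ3] = [1, 1]
r4 m[φ0→X13] = [54, 82]
r4 m[φ0→X9] = [4494, 10980]
r4 m[φ1→X13] = [182, 119]
r4 m[φ1→X11] = [3443, 12031]
r4 m[φ2→X11] = [11, 7]
r4 m[φ2→X5] = [91, 210]
r4 m[φ3→X9] = [6, 8]
r4 m[φ3→X8] = [93, 43]
r4 m[φ4→X13] = [43, 50]
r4 m[φ4→X12] = [2766, 12708]
r4 m[φ5→X13] = [5, 6]
r4 m[φ6→X13] = [7, 3]
r4 m[φ7→X12] = [7, 6]
r4 m[φ8→X11] = [7, 3]
r4 m[X13→φ0] = [273910, 107100]
r4 m[X13→φ1] = [81270, 73800]
r4 m[X13→φ4] = [343980, 175644]
r4 m[X13→φ5] = [2958228, 1463700]
r4 m[X13→φ6] = [2113020, 2927400]
r4 m[X12→φ4] = [7, 6]
r4 m[X12→φ7] = [2766, 12708]
r4 m[X11→φ1] = [77, 21]
r4 m[X11→φ2] = [24101, 36093]
r4 m[X11→φ8] = [37873, 84217]
r4 m[X5→φ2] = [1, 1]
r4 m[X9→φ0] = [6, 8]
r4 m[X9→φ3] = [4494, 10980]
r4 m[X8→φ3] = [1, 1]
r5 m[φ0→X13] = [54, 82]
r5 m[φ0→X9] = [1023610, 2178960]
r5 m[φ1→X13] = [182, 119]
r5 m[φ1→X11] = [155070, 553950]
r5 m[φ2→X11] = [11, 7]
r5 m[φ2→X5] = [156598, 361164]
r5 m[φ3→X9] = [6, 8]
r5 m[φ3→X8] = [85848, 28956]
r5 m[φ4→X13] = [43, 50]
r5 m[φ4→X12] = [695268, 3117744]
r5 m[φ5→X13] = [5, 6]
r5 m[φ6→X13] = [7, 3]
r5 m[φ7→X12] = [7, 6]
r5 m[φ8→X11] = [7, 3]
r5 m[X13→φ0] = [273910, 107100]
r5 m[X13→φ1] = [81270, 73800]
r5 m[X13→φ4] = [343980, 175644]
r5 m[X13→φ5] = [2958228, 1463700]
r5 m[X13→φ6] = [2113020, 2927400]
r5 m[X12→φ4] = [7, 6]
r5 m[X12→φ7] = [2766, 12708]
r5 m[X11→φ1] = [77, 21]
r5 m[X11→φ2] = [24101, 36093]
r5 m[X11→φ8] = [37873, 84217]
r5 m[X5→φ2] = [1, 1]
r5 m[X9→φ0] = [6, 8]
r5 m[X9→φ3] = [4494, 10980]
r5 m[X8→φ3] = [1, 1]
r6 m[φ0→X13] = [54, 82]
r6 m[φ0→X9] = [1023610, 2178960]
r6 m[φ1→X13] = [182, 119]
r6 m[φ1→X11] = [155070, 553950]
r6 m[φ2→X11] = [11, 7]
r6 m[φ2→X5] = [156598, 361164]
r6 m[φ3→X9] = [6, 8]
r6 m[φ3→X8] = [85848, 28956]
r6 m[φ4→X13] = [43, 50]
r6 m[φ4→X12] = [695268, 3117744]
r6 m[φ5→X13] = [5, 6]
r6 m[φ6→X13] = [7, 3]
r6 m[φ7→X12] = [7, 6]
r6 m[φ8→X11] = [7, 3]
r6 m[X13→φ0] = [273910, 107100]
r6 m[X13→φ1] = [81270, 73800]
r6 m[X13→φ4] = [343980, 175644]
r6 m[X13→φ5] = [2958228, 1463700]
r6 m[X13→φ6] = [2113020, 2927400]
r6 m[X12→φ4] = [7, 6]
r6 m[X12→φ7] = [695268, 3117744]
r6 m[X11→φ1] = [77, 21]
r6 m[X11→φ2] = [1085490, 1661850]
r6 m[X11→φ8] = [1705770, 3877650]
r6 m[X5→φ2] = [1, 1]
r6 m[X9→φ0] = [6, 8]
r6 m[X9→φ3] = [1023610, 2178960]
r6 m[X8→φ3] = [1, 1]
r7 m[φ0→X13] = [54, 82]
r7 m[φ0→X9] = [1023610, 2178960]
r7 m[φ1→X13] = [182, 119]
r7 m[φ1→X11] = [155070, 553950]
r7 m[φ2→X11] = [11, 7]
r7 m[φ2→X5] = [7089300, 16484040]
r7 m[φ3→X9] = [6, 8]
r7 m[φ3→X8] = [17299940, 6273400]
r7 m[φ4→X13] = [43, 50]
r7 m[φ4→X12] = [695268, 3117744]
r7 m[φ5→X13] = [5, 6]
r7 m[φ6→X13] = [7, 3]
r7 m[φ7→X12] = [7, 6]
r7 m[φ8→X11] = [7, 3]
r7 m[X13→φ0] = [273910, 107100]
r7 m[X13→φ1] = [81270, 73800]
r7 m[X13→φ4] = [343980, 175644]
r7 m[X13→φ5] = [2958228, 1463700]
r7 m[X13→φ6] = [2113020, 2927400]
r7 m[X12→φ4] = [7, 6]
r7 m[X12→φ7] = [695268, 3117744]
r7 m[X11→φ1] = [77, 21]
r7 m[X11→φ2] = [1085490, 1661850]
r7 m[X11→φ8] = [1705770, 3877650]
r7 m[X5→φ2] = [1, 1]
r7 m[X9→φ0] = [6, 8]
r7 m[X9→φ3] = [1023610, 2178960]
r7 m[X8→φ3] = [1, 1]
r8 m[φ0→X13] = [54, 82]
r8 m[φ0→X9] = [1023610, 2178960]
r8 m[φ1→X13] = [182, 119]
r8 m[φ1→X11] = [155070, 553950]
r8 m[φ2→X11] = [11, 7]
r8 m[φ2→X5] = [7089300, 16484040]
r8 m[φ3→X9] = [6, 8]
r8 m[φ3→X8] = [17299940, 6273400]
r8 m[φ4→X13] = [43, 50]
r8 m[φ4→X12] = [695268, 3117744]
r8 m[φ5→X13] = [5, 6]
r8 m[φ6→X13] = [7, 3]
r8 m[φ7→X12] = [7, 6]
r8 m[φ8→X11] = [7, 3]
r8 m[X13→φ0] = [273910, 107100]
r8 m[X13→φ1] = [81270, 73800]
r8 m[X13→φ4] = [343980, 175644]
r8 m[X13→φ5] = [2958228, 1463700]
r8 m[X13→φ6] = [2113020, 2927400]
r8 m[X12→φ4] = [7, 6]
r8 m[X12→φ7] = [695268, 3117744]
r8 m[X11→φ1] = [77, 21]
r8 m[X11→φ2] = [1085490, 1661850]
r8 m[X11→φ8] = [1705770, 3877650]
r8 m[X5→φ2] = [1, 1]
r8 m[X9→φ0] = [6, 8]
r8 m[X9→φ3] = [1023610, 2178960]
r8 m[X8→φ3] = [1, 1]
fixed point reached at round 8
b[X13] = ⊗ incoming = [14791140, 8782200]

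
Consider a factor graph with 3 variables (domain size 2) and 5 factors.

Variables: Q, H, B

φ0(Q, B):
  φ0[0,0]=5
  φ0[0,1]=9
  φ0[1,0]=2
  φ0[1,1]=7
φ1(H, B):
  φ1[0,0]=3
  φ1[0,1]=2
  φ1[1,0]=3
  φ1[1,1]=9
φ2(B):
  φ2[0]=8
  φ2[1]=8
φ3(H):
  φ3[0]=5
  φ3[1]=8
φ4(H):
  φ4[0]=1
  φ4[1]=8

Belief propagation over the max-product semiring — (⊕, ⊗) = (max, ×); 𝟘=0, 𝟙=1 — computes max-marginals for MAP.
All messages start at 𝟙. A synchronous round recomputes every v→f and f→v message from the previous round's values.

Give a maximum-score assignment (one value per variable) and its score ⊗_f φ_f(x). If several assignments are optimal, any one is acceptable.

init: all messages = 𝟙 over 2 values
r1 m[φ0→Q] = [9, 7]
r1 m[φ0→B] = [5, 9]
r1 m[φ1→H] = [3, 9]
r1 m[φ1→B] = [3, 9]
r1 m[φ2→B] = [8, 8]
r1 m[φ3→H] = [5, 8]
r1 m[φ4→H] = [1, 8]
r1 m[Q→φ0] = [1, 1]
r1 m[H→φ1] = [1, 1]
r1 m[H→φ3] = [1, 1]
r1 m[H→φ4] = [1, 1]
r1 m[B→φ0] = [1, 1]
r1 m[B→φ1] = [1, 1]
r1 m[B→φ2] = [1, 1]
r2 m[φ0→Q] = [9, 7]
r2 m[φ0→B] = [5, 9]
r2 m[φ1→H] = [3, 9]
r2 m[φ1→B] = [3, 9]
r2 m[φ2→B] = [8, 8]
r2 m[φ3→H] = [5, 8]
r2 m[φ4→H] = [1, 8]
r2 m[Q→φ0] = [1, 1]
r2 m[H→φ1] = [5, 64]
r2 m[H→φ3] = [3, 72]
r2 m[H→φ4] = [15, 72]
r2 m[B→φ0] = [24, 72]
r2 m[B→φ1] = [40, 72]
r2 m[B→φ2] = [15, 81]
r3 m[φ0→Q] = [648, 504]
r3 m[φ0→B] = [5, 9]
r3 m[φ1→H] = [144, 648]
r3 m[φ1→B] = [192, 576]
r3 m[φ2→B] = [8, 8]
r3 m[φ3→H] = [5, 8]
r3 m[φ4→H] = [1, 8]
r3 m[Q→φ0] = [1, 1]
r3 m[H→φ1] = [5, 64]
r3 m[H→φ3] = [3, 72]
r3 m[H→φ4] = [15, 72]
r3 m[B→φ0] = [24, 72]
r3 m[B→φ1] = [40, 72]
r3 m[B→φ2] = [15, 81]
r4 m[φ0→Q] = [648, 504]
r4 m[φ0→B] = [5, 9]
r4 m[φ1→H] = [144, 648]
r4 m[φ1→B] = [192, 576]
r4 m[φ2→B] = [8, 8]
r4 m[φ3→H] = [5, 8]
r4 m[φ4→H] = [1, 8]
r4 m[Q→φ0] = [1, 1]
r4 m[H→φ1] = [5, 64]
r4 m[H→φ3] = [144, 5184]
r4 m[H→φ4] = [720, 5184]
r4 m[B→φ0] = [1536, 4608]
r4 m[B→φ1] = [40, 72]
r4 m[B→φ2] = [960, 5184]
r5 m[φ0→Q] = [41472, 32256]
r5 m[φ0→B] = [5, 9]
r5 m[φ1→H] = [144, 648]
r5 m[φ1→B] = [192, 576]
r5 m[φ2→B] = [8, 8]
r5 m[φ3→H] = [5, 8]
r5 m[φ4→H] = [1, 8]
r5 m[Q→φ0] = [1, 1]
r5 m[H→φ1] = [5, 64]
r5 m[H→φ3] = [144, 5184]
r5 m[H→φ4] = [720, 5184]
r5 m[B→φ0] = [1536, 4608]
r5 m[B→φ1] = [40, 72]
r5 m[B→φ2] = [960, 5184]
r6 m[φ0→Q] = [41472, 32256]
r6 m[φ0→B] = [5, 9]
r6 m[φ1→H] = [144, 648]
r6 m[φ1→B] = [192, 576]
r6 m[φ2→B] = [8, 8]
r6 m[φ3→H] = [5, 8]
r6 m[φ4→H] = [1, 8]
r6 m[Q→φ0] = [1, 1]
r6 m[H→φ1] = [5, 64]
r6 m[H→φ3] = [144, 5184]
r6 m[H→φ4] = [720, 5184]
r6 m[B→φ0] = [1536, 4608]
r6 m[B→φ1] = [40, 72]
r6 m[B→φ2] = [960, 5184]
fixed point reached at round 6
traceback from Q: (Q=0, H=1, B=1), score=41472

assignment: (Q=0, H=1, B=1); score = 41472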